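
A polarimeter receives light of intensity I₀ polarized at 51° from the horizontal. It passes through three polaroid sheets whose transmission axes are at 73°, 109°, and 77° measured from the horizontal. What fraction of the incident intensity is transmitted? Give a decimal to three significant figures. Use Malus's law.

By Malus's law, I₁ = I₀ cos²(73° − 51°) = I₀ cos²(22°) = 0.8597 I₀.
I₂ = I₁ cos²(109° − 73°) = 0.8597 I₀ · cos²(36°) = 0.5627 I₀.
I₃ = I₂ cos²(77° − 109°) = 0.5627 I₀ · cos²(32°) = 0.4047 I₀.
Transmitted fraction = 0.4047.

≈ 0.405 I₀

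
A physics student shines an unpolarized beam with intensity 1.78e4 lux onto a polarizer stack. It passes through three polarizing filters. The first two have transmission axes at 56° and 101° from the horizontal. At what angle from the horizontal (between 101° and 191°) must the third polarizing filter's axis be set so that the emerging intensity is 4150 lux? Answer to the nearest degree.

Unpolarized light through the first polarizer → I₁ = ½ I₀, now polarized at 56°.
I₂ = I₁ cos²(101° − 56°) = 0.5 I₀ · cos²(45°) = 0.25 I₀.
Target fraction: 4150 / 1.78e4 lux = 0.2331 of I₀.
Need I₃/I₀ = 0.2331, so cos²(θ − 101°) = 0.2331 / 0.25 = 0.9326.
θ − 101° = arccos(√0.9326) = 15.0°, giving θ ≈ 101 + 15.0 = 116.0°.

θ ≈ 116°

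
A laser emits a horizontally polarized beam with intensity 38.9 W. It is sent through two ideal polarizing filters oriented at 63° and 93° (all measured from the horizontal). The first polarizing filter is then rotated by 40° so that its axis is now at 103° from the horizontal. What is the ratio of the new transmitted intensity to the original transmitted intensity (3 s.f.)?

Before rotation:
I₁ = I₀ cos²(63° − 0°) = I₀ cos²(63°) = 0.2061 I₀.
I₂ = I₁ cos²(93° − 63°) = 0.2061 I₀ · cos²(30°) = 0.1546 I₀.
After rotation:
I₁ = I₀ cos²(103° − 0°) = I₀ cos²(77°) = 0.0506 I₀.
I₂ = I₁ cos²(93° − 103°) = 0.0506 I₀ · cos²(10°) = 0.04908 I₀.
Ratio = 0.04908 / 0.1546 = 0.3175.

I_new/I_old ≈ 0.317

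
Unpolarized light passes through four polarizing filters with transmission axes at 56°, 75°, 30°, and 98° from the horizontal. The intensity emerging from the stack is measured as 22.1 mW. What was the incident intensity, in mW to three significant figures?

I₀ ≈ 705 mW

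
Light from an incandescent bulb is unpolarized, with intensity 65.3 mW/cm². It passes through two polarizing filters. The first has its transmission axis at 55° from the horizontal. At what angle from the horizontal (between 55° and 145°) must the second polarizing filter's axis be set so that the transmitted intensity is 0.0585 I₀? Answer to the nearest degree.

Unpolarized light through the first polarizer → I₁ = ½ I₀, now polarized at 55°.
Need I₂/I₀ = 0.0585, so cos²(θ − 55°) = 0.0585 / 0.5 = 0.117.
θ − 55° = arccos(√0.117) = 70.0°, giving θ ≈ 55 + 70.0 = 125.0°.

θ ≈ 125°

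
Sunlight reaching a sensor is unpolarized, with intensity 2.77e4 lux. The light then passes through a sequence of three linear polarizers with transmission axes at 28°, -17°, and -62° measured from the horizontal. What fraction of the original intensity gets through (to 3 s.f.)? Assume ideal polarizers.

I/I₀ ≈ 0.125

Unpolarized light through the first polarizer → I₁ = 2.77e4 lux/2 = 1.385e+04 lux, polarized at 28°.
I₂ = I₁ · cos²(45°) = 1.385e+04 · 0.5 = 6925 lux.
I₃ = I₂ · cos²(45°) = 6925 · 0.5 = 3463 lux.
Transmitted fraction = 0.125.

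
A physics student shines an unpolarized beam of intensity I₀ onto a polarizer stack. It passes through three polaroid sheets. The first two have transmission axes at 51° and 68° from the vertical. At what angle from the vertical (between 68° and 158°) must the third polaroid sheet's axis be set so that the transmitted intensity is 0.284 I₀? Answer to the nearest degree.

θ ≈ 106°

Unpolarized light through the first polarizer → I₁ = ½ I₀, now polarized at 51°.
I₂ = I₁ cos²(68° − 51°) = 0.5 I₀ · cos²(17°) = 0.4573 I₀.
Need I₃/I₀ = 0.284, so cos²(θ − 68°) = 0.284 / 0.4573 = 0.6211.
θ − 68° = arccos(√0.6211) = 38.0°, giving θ ≈ 68 + 38.0 = 106.0°.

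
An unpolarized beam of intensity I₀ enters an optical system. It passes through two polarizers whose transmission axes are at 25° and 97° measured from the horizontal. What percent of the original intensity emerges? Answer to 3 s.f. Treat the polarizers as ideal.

≈ 4.77%

Unpolarized light through the first polarizer → I₁ = ½ I₀, now polarized at 25°.
I₂ = I₁ cos²(97° − 25°) = 0.5 I₀ · cos²(72°) = 0.04775 I₀.
That is 4.775% of the incident intensity.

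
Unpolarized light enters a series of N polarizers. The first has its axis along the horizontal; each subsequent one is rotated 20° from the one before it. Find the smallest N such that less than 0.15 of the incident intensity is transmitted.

N = 11

First polarizer halves the unpolarized light: factor 1/2.
Each further stage multiplies by cos²(20°) = 0.883.
After N polarizers: T = 0.5·0.883^(N−1). Require T < 0.15 ⇒ N−1 > ln(0.15/0.5)/ln(0.883) = 9.68, so N−1 ≥ 10 and N = 11.
Check: N=11 gives T = 0.1441 < 0.15; N=10 gives T = 0.1632.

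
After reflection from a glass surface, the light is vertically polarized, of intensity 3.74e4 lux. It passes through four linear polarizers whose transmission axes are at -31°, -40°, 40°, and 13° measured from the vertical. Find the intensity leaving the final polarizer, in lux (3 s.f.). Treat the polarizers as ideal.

I ≈ 642 lux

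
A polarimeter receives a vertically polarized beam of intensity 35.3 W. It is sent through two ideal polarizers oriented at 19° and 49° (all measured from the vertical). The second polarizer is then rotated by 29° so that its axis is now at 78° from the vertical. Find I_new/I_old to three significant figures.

I_new/I_old ≈ 0.354

Before rotation:
I₁ = I₀ cos²(19° − 0°) = I₀ cos²(19°) = 0.894 I₀.
I₂ = I₁ cos²(49° − 19°) = 0.894 I₀ · cos²(30°) = 0.6705 I₀.
After rotation:
I₁ = I₀ cos²(19° − 0°) = I₀ cos²(19°) = 0.894 I₀.
I₂ = I₁ cos²(78° − 19°) = 0.894 I₀ · cos²(59°) = 0.2371 I₀.
Ratio = 0.2371 / 0.6705 = 0.3537.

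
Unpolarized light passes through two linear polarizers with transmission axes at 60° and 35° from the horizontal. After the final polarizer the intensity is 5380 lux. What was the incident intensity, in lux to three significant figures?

I₀ ≈ 1.31e4 lux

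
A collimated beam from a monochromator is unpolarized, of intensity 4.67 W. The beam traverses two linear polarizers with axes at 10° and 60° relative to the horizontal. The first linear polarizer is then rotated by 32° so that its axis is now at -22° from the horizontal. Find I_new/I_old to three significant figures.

Before rotation:
Unpolarized light through the first polarizer → I₁ = ½ I₀, now polarized at 10°.
I₂ = I₁ cos²(60° − 10°) = 0.5 I₀ · cos²(50°) = 0.2066 I₀.
After rotation:
Unpolarized light through the first polarizer → I₁ = ½ I₀, now polarized at -22°.
I₂ = I₁ cos²(60° + 22°) = 0.5 I₀ · cos²(82°) = 0.009685 I₀.
Ratio = 0.009685 / 0.2066 = 0.04688.

I_new/I_old ≈ 0.0469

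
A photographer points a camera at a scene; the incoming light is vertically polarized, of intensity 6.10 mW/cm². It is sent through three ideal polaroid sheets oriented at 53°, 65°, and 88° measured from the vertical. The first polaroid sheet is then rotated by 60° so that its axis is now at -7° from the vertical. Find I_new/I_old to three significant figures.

I_new/I_old ≈ 0.271

Before rotation:
I₁ = I₀ cos²(53° − 0°) = I₀ cos²(53°) = 0.3622 I₀.
I₂ = I₁ cos²(65° − 53°) = 0.3622 I₀ · cos²(12°) = 0.3465 I₀.
I₃ = I₂ cos²(88° − 65°) = 0.3465 I₀ · cos²(23°) = 0.2936 I₀.
After rotation:
I₁ = I₀ cos²(-7° − 0°) = I₀ cos²(7°) = 0.9851 I₀.
I₂ = I₁ cos²(65° + 7°) = 0.9851 I₀ · cos²(72°) = 0.09407 I₀.
I₃ = I₂ cos²(88° − 65°) = 0.09407 I₀ · cos²(23°) = 0.07971 I₀.
Ratio = 0.07971 / 0.2936 = 0.2715.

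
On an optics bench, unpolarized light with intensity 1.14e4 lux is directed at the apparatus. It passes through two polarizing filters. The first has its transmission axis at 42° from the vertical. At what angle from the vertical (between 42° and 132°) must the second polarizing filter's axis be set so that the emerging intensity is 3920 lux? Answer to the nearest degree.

θ ≈ 76°

Unpolarized light through the first polarizer → I₁ = ½ I₀, now polarized at 42°.
Target fraction: 3920 / 1.14e4 lux = 0.3439 of I₀.
Need I₂/I₀ = 0.3439, so cos²(θ − 42°) = 0.3439 / 0.5 = 0.6877.
θ − 42° = arccos(√0.6877) = 34.0°, giving θ ≈ 42 + 34.0 = 76.0°.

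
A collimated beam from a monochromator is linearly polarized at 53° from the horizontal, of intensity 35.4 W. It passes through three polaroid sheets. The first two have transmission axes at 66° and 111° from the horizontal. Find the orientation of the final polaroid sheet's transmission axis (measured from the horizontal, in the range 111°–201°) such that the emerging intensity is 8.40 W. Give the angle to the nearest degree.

θ ≈ 156°

By Malus's law, I₁ = I₀ cos²(66° − 53°) = I₀ cos²(13°) = 0.9494 I₀.
I₂ = I₁ cos²(111° − 66°) = 0.9494 I₀ · cos²(45°) = 0.4747 I₀.
Target fraction: 8.40 / 35.4 W = 0.2373 of I₀.
Need I₃/I₀ = 0.2373, so cos²(θ − 111°) = 0.2373 / 0.4747 = 0.4999.
θ − 111° = arccos(√0.4999) = 45.0°, giving θ ≈ 111 + 45.0 = 156.0°.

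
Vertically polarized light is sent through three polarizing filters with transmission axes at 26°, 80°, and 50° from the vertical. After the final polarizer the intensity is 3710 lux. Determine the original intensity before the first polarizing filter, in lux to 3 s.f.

I₀ ≈ 1.77e4 lux

By Malus's law, I₁ = I₀ cos²(26° − 0°) = I₀ cos²(26°) = 0.8078 I₀.
I₂ = I₁ cos²(80° − 26°) = 0.8078 I₀ · cos²(54°) = 0.2791 I₀.
I₃ = I₂ cos²(50° − 80°) = 0.2791 I₀ · cos²(30°) = 0.2093 I₀.
So 3710 lux = 0.2093 I₀, giving I₀ = 3710/0.2093 = 1.772e+04 lux.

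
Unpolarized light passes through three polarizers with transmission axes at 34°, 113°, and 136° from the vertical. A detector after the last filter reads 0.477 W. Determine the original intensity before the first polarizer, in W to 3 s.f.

I₀ ≈ 30.9 W

Unpolarized light through the first polarizer → I₁ = ½ I₀, now polarized at 34°.
I₂ = I₁ cos²(113° − 34°) = 0.5 I₀ · cos²(79°) = 0.0182 I₀.
I₃ = I₂ cos²(136° − 113°) = 0.0182 I₀ · cos²(23°) = 0.01542 I₀.
So 0.477 W = 0.01542 I₀, giving I₀ = 0.477/0.01542 = 30.92 W.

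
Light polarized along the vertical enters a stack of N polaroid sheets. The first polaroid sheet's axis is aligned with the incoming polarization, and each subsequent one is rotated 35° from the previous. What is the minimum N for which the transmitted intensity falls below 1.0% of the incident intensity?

First polarizer is aligned with the polarization: full transmission.
Each further stage multiplies by cos²(35°) = 0.671.
After N polarizers: T = 0.671^(N−1). Require T < 0.010 ⇒ N−1 > ln(0.010)/ln(0.671) = 11.54, so N−1 ≥ 12 and N = 13.
Check: N=13 gives T = 0.008332 < 0.010; N=12 gives T = 0.01242.

N = 13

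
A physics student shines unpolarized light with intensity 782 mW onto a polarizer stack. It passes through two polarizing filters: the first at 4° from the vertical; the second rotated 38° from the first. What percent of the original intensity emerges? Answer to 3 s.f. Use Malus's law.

Unpolarized light through the first polarizer → I₁ = 782 mW/2 = 391 mW, polarized at 4°.
I₂ = I₁ · cos²(38°) = 391 · 0.621 = 242.8 mW.
That is 31.05% of the incident intensity.

≈ 31.0%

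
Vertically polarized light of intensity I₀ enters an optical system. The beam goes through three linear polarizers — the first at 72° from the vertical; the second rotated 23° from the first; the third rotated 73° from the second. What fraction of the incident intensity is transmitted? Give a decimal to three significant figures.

≈ 0.00692 I₀

I₁ = I₀ cos²(72° − 0°) = I₀ cos²(72°) = 0.09549 I₀.
I₂ = I₁ cos²(23°) = 0.09549 · 0.8473 I₀ = 0.08091 I₀.
I₃ = I₂ cos²(73°) = 0.08091 · 0.08548 I₀ = 0.006917 I₀.
Transmitted fraction = 0.006917.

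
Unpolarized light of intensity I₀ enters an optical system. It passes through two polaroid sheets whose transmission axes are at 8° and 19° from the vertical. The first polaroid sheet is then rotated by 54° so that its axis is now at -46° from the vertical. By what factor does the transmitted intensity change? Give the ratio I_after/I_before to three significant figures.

I_new/I_old ≈ 0.185

Before rotation:
Unpolarized light through the first polarizer → I₁ = ½ I₀, now polarized at 8°.
I₂ = I₁ cos²(19° − 8°) = 0.5 I₀ · cos²(11°) = 0.4818 I₀.
After rotation:
Unpolarized light through the first polarizer → I₁ = ½ I₀, now polarized at -46°.
I₂ = I₁ cos²(19° + 46°) = 0.5 I₀ · cos²(65°) = 0.0893 I₀.
Ratio = 0.0893 / 0.4818 = 0.1854.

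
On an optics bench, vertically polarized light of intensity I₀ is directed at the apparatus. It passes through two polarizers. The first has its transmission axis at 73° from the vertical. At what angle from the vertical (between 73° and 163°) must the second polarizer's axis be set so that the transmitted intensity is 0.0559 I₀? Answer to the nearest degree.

θ ≈ 109°

I₁ = I₀ cos²(73° − 0°) = I₀ cos²(73°) = 0.08548 I₀.
Need I₂/I₀ = 0.0559, so cos²(θ − 73°) = 0.0559 / 0.08548 = 0.6539.
θ − 73° = arccos(√0.6539) = 36.0°, giving θ ≈ 73 + 36.0 = 109.0°.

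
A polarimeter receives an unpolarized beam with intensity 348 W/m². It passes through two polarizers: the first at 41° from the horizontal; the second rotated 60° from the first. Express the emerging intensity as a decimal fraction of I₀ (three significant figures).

Unpolarized light through the first polarizer → I₁ = 348 W/m²/2 = 174 W/m², polarized at 41°.
I₂ = I₁ · cos²(60°) = 174 · 0.25 = 43.5 W/m².
Transmitted fraction = 0.125.

I/I₀ ≈ 0.125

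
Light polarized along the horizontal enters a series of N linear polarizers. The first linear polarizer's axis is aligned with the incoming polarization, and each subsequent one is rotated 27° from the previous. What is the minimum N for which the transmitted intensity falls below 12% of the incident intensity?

First polarizer is aligned with the polarization: full transmission.
Each further stage multiplies by cos²(27°) = 0.7939.
After N polarizers: T = 0.7939^(N−1). Require T < 0.12 ⇒ N−1 > ln(0.12)/ln(0.7939) = 9.19, so N−1 ≥ 10 and N = 11.
Check: N=11 gives T = 0.09945 < 0.12; N=10 gives T = 0.1253.

N = 11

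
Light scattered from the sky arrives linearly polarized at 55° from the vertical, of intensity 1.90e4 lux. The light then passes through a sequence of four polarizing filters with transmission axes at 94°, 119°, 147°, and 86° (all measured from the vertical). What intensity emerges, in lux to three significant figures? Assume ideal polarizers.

I ≈ 1730 lux

By Malus's law, I₁ = 1.90e4 lux · cos²(39°) = 1.148e+04 lux.
I₂ = I₁ · cos²(25°) = 1.148e+04 · 0.8214 = 9426 lux.
I₃ = I₂ · cos²(28°) = 9426 · 0.7796 = 7348 lux.
I₄ = I₃ · cos²(61°) = 7348 · 0.235 = 1727 lux.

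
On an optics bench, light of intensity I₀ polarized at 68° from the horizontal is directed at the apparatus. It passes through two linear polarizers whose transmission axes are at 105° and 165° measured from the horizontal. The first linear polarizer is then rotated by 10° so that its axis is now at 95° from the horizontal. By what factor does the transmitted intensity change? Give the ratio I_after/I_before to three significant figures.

I_new/I_old ≈ 0.582

Before rotation:
By Malus's law, I₁ = I₀ cos²(105° − 68°) = I₀ cos²(37°) = 0.6378 I₀.
I₂ = I₁ cos²(165° − 105°) = 0.6378 I₀ · cos²(60°) = 0.1595 I₀.
After rotation:
I₁ = I₀ cos²(95° − 68°) = I₀ cos²(27°) = 0.7939 I₀.
I₂ = I₁ cos²(165° − 95°) = 0.7939 I₀ · cos²(70°) = 0.09287 I₀.
Ratio = 0.09287 / 0.1595 = 0.5824.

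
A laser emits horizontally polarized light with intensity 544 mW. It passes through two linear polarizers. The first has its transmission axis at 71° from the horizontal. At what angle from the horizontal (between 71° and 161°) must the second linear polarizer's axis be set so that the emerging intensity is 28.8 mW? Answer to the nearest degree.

θ ≈ 116°

I₁ = I₀ cos²(71° − 0°) = I₀ cos²(71°) = 0.106 I₀.
Target fraction: 28.8 / 544 mW = 0.05294 of I₀.
Need I₂/I₀ = 0.05294, so cos²(θ − 71°) = 0.05294 / 0.106 = 0.4995.
θ − 71° = arccos(√0.4995) = 45.0°, giving θ ≈ 71 + 45.0 = 116.0°.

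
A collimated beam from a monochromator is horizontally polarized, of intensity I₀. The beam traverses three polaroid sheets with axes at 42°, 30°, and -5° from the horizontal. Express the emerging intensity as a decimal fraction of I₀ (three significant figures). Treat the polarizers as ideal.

≈ 0.355 I₀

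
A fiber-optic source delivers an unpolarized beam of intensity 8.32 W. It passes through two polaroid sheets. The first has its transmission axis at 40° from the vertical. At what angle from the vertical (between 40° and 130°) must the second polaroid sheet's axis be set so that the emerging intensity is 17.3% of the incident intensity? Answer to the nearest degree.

θ ≈ 94°

Unpolarized light through the first polarizer → I₁ = ½ I₀, now polarized at 40°.
Need I₂/I₀ = 0.173, so cos²(θ − 40°) = 0.173 / 0.5 = 0.346.
θ − 40° = arccos(√0.346) = 54.0°, giving θ ≈ 40 + 54.0 = 94.0°.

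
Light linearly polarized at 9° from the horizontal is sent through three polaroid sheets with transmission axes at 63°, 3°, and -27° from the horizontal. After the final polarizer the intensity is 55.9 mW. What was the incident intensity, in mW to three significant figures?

I₀ ≈ 863 mW

By Malus's law, I₁ = I₀ cos²(63° − 9°) = I₀ cos²(54°) = 0.3455 I₀.
I₂ = I₁ cos²(3° − 63°) = 0.3455 I₀ · cos²(60°) = 0.08637 I₀.
I₃ = I₂ cos²(-27° − 3°) = 0.08637 I₀ · cos²(30°) = 0.06478 I₀.
So 55.9 mW = 0.06478 I₀, giving I₀ = 55.9/0.06478 = 862.9 mW.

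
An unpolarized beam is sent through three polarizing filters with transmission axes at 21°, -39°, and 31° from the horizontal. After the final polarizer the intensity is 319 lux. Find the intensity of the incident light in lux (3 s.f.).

Unpolarized light through the first polarizer → I₁ = ½ I₀, now polarized at 21°.
I₂ = I₁ cos²(-39° − 21°) = 0.5 I₀ · cos²(60°) = 0.125 I₀.
I₃ = I₂ cos²(31° + 39°) = 0.125 I₀ · cos²(70°) = 0.01462 I₀.
So 319 lux = 0.01462 I₀, giving I₀ = 319/0.01462 = 2.182e+04 lux.

I₀ ≈ 2.18e4 lux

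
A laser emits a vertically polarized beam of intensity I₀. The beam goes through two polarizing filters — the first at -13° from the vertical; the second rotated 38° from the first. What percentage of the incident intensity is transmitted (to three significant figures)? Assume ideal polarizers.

I₁ = I₀ cos²(-13° − 0°) = I₀ cos²(13°) = 0.9494 I₀.
I₂ = I₁ cos²(38°) = 0.9494 · 0.621 I₀ = 0.5895 I₀.
That is 58.95% of the incident intensity.

≈ 59.0%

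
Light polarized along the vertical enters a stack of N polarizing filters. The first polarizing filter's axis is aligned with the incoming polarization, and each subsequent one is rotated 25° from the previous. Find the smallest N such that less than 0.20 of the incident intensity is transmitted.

N = 10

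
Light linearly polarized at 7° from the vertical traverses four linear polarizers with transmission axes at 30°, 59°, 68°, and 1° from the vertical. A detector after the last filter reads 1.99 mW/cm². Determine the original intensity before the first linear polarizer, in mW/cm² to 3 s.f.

I₀ ≈ 20.6 mW/cm²

I₁ = I₀ cos²(30° − 7°) = I₀ cos²(23°) = 0.8473 I₀.
I₂ = I₁ cos²(59° − 30°) = 0.8473 I₀ · cos²(29°) = 0.6482 I₀.
I₃ = I₂ cos²(68° − 59°) = 0.6482 I₀ · cos²(9°) = 0.6323 I₀.
I₄ = I₃ cos²(1° − 68°) = 0.6323 I₀ · cos²(67°) = 0.09654 I₀.
So 1.99 mW/cm² = 0.09654 I₀, giving I₀ = 1.99/0.09654 = 20.61 mW/cm².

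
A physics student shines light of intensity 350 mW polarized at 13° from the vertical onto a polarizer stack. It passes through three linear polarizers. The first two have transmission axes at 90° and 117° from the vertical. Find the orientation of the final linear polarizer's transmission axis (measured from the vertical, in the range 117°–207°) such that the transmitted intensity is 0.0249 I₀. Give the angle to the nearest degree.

I₁ = I₀ cos²(90° − 13°) = I₀ cos²(77°) = 0.0506 I₀.
I₂ = I₁ cos²(117° − 90°) = 0.0506 I₀ · cos²(27°) = 0.04017 I₀.
Need I₃/I₀ = 0.0249, so cos²(θ − 117°) = 0.0249 / 0.04017 = 0.6198.
θ − 117° = arccos(√0.6198) = 38.1°, giving θ ≈ 117 + 38.1 = 155.1°.

θ ≈ 155°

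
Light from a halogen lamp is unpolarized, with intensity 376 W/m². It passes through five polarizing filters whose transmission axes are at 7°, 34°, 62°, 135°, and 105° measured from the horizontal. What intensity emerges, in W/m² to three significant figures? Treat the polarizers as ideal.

Unpolarized light through the first polarizer → I₁ = 376 W/m²/2 = 188 W/m², polarized at 7°.
I₂ = I₁ · cos²(27°) = 188 · 0.7939 = 149.3 W/m².
I₃ = I₂ · cos²(28°) = 149.3 · 0.7796 = 116.4 W/m².
I₄ = I₃ · cos²(73°) = 116.4 · 0.08548 = 9.946 W/m².
I₅ = I₄ · cos²(30°) = 9.946 · 0.75 = 7.46 W/m².

I ≈ 7.46 W/m²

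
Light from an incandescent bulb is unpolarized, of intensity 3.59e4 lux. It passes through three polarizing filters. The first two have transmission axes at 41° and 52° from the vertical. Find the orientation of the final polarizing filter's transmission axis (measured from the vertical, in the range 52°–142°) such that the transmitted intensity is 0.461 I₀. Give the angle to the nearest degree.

θ ≈ 64°

Unpolarized light through the first polarizer → I₁ = ½ I₀, now polarized at 41°.
I₂ = I₁ cos²(52° − 41°) = 0.5 I₀ · cos²(11°) = 0.4818 I₀.
Need I₃/I₀ = 0.461, so cos²(θ − 52°) = 0.461 / 0.4818 = 0.9568.
θ − 52° = arccos(√0.9568) = 12.0°, giving θ ≈ 52 + 12.0 = 64.0°.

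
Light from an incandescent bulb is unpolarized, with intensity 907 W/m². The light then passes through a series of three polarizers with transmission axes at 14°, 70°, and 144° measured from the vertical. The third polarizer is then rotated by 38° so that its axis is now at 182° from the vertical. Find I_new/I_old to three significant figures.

I_new/I_old ≈ 1.85

Before rotation:
Unpolarized light through the first polarizer → I₁ = ½ I₀, now polarized at 14°.
I₂ = I₁ cos²(70° − 14°) = 0.5 I₀ · cos²(56°) = 0.1563 I₀.
I₃ = I₂ cos²(144° − 70°) = 0.1563 I₀ · cos²(74°) = 0.01188 I₀.
After rotation:
Unpolarized light through the first polarizer → I₁ = ½ I₀, now polarized at 14°.
I₂ = I₁ cos²(70° − 14°) = 0.5 I₀ · cos²(56°) = 0.1563 I₀.
Angle between axes 2 and 3: 68°. I₃ = 0.1563 I₀ · cos²(68°) = 0.02194 I₀.
Ratio = 0.02194 / 0.01188 = 1.847.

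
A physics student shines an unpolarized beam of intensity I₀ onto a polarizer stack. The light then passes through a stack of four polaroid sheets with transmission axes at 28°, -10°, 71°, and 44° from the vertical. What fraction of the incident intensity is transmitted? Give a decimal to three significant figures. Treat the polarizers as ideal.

≈ 0.00603 I₀

Unpolarized light through the first polarizer → I₁ = ½ I₀, now polarized at 28°.
I₂ = I₁ cos²(-10° − 28°) = 0.5 I₀ · cos²(38°) = 0.3105 I₀.
I₃ = I₂ cos²(71° + 10°) = 0.3105 I₀ · cos²(81°) = 0.007598 I₀.
I₄ = I₃ cos²(44° − 71°) = 0.007598 I₀ · cos²(27°) = 0.006032 I₀.
Transmitted fraction = 0.006032.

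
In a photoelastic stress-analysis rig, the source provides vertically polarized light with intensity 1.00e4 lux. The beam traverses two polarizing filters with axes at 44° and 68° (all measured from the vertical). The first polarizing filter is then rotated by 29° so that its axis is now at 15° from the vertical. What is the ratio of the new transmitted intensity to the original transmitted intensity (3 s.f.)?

I_new/I_old ≈ 0.783

Before rotation:
By Malus's law, I₁ = I₀ cos²(44° − 0°) = I₀ cos²(44°) = 0.5174 I₀.
I₂ = I₁ cos²(68° − 44°) = 0.5174 I₀ · cos²(24°) = 0.4318 I₀.
After rotation:
I₁ = I₀ cos²(15° − 0°) = I₀ cos²(15°) = 0.933 I₀.
I₂ = I₁ cos²(68° − 15°) = 0.933 I₀ · cos²(53°) = 0.3379 I₀.
Ratio = 0.3379 / 0.4318 = 0.7825.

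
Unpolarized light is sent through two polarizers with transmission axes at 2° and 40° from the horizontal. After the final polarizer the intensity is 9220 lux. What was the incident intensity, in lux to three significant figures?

I₀ ≈ 2.97e4 lux

Unpolarized light through the first polarizer → I₁ = ½ I₀, now polarized at 2°.
I₂ = I₁ cos²(40° − 2°) = 0.5 I₀ · cos²(38°) = 0.3105 I₀.
So 9220 lux = 0.3105 I₀, giving I₀ = 9220/0.3105 = 2.97e+04 lux.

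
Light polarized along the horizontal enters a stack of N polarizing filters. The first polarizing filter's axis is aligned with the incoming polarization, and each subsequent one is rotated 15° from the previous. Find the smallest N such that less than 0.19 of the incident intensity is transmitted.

N = 25

First polarizer is aligned with the polarization: full transmission.
Each further stage multiplies by cos²(15°) = 0.933.
After N polarizers: T = 0.933^(N−1). Require T < 0.19 ⇒ N−1 > ln(0.19)/ln(0.933) = 23.95, so N−1 ≥ 24 and N = 25.
Check: N=25 gives T = 0.1894 < 0.19; N=24 gives T = 0.203.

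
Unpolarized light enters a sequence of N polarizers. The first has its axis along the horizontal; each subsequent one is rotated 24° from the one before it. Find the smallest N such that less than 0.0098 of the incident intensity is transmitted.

N = 23

First polarizer halves the unpolarized light: factor 1/2.
Each further stage multiplies by cos²(24°) = 0.8346.
After N polarizers: T = 0.5·0.8346^(N−1). Require T < 0.0098 ⇒ N−1 > ln(0.0098/0.5)/ln(0.8346) = 21.74, so N−1 ≥ 22 and N = 23.
Check: N=23 gives T = 0.009356 < 0.0098; N=22 gives T = 0.01121.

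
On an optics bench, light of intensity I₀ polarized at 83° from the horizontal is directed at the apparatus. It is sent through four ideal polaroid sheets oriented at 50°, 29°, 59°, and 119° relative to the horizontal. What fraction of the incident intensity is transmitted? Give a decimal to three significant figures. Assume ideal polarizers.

≈ 0.115 I₀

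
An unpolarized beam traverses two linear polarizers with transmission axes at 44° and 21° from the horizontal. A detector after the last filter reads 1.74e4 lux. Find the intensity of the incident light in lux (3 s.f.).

Unpolarized light through the first polarizer → I₁ = ½ I₀, now polarized at 44°.
I₂ = I₁ cos²(21° − 44°) = 0.5 I₀ · cos²(23°) = 0.4237 I₀.
So 1.74e4 lux = 0.4237 I₀, giving I₀ = 1.74e4/0.4237 = 4.107e+04 lux.

I₀ ≈ 4.11e4 lux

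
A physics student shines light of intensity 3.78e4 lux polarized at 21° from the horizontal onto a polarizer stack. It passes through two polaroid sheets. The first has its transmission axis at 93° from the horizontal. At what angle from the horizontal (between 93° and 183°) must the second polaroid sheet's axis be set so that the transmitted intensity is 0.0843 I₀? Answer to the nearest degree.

θ ≈ 113°

By Malus's law, I₁ = I₀ cos²(93° − 21°) = I₀ cos²(72°) = 0.09549 I₀.
Need I₂/I₀ = 0.0843, so cos²(θ − 93°) = 0.0843 / 0.09549 = 0.8828.
θ − 93° = arccos(√0.8828) = 20.0°, giving θ ≈ 93 + 20.0 = 113.0°.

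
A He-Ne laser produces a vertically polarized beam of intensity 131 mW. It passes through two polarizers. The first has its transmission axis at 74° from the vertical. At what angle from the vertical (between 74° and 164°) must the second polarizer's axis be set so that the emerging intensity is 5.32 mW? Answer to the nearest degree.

θ ≈ 117°

I₁ = I₀ cos²(74° − 0°) = I₀ cos²(74°) = 0.07598 I₀.
Target fraction: 5.32 / 131 mW = 0.04061 of I₀.
Need I₂/I₀ = 0.04061, so cos²(θ − 74°) = 0.04061 / 0.07598 = 0.5345.
θ − 74° = arccos(√0.5345) = 43.0°, giving θ ≈ 74 + 43.0 = 117.0°.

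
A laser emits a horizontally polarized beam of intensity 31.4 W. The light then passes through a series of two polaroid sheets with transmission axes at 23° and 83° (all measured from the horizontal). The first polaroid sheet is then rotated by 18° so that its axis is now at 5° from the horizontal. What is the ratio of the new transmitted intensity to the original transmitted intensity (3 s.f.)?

Before rotation:
I₁ = I₀ cos²(23° − 0°) = I₀ cos²(23°) = 0.8473 I₀.
I₂ = I₁ cos²(83° − 23°) = 0.8473 I₀ · cos²(60°) = 0.2118 I₀.
After rotation:
I₁ = I₀ cos²(5° − 0°) = I₀ cos²(5°) = 0.9924 I₀.
I₂ = I₁ cos²(83° − 5°) = 0.9924 I₀ · cos²(78°) = 0.0429 I₀.
Ratio = 0.0429 / 0.2118 = 0.2025.

I_new/I_old ≈ 0.203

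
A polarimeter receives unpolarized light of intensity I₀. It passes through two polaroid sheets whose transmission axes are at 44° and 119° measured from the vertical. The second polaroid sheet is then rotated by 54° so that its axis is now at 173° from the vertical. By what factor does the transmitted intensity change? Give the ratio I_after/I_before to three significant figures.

I_new/I_old ≈ 5.91

Before rotation:
Unpolarized light through the first polarizer → I₁ = ½ I₀, now polarized at 44°.
I₂ = I₁ cos²(119° − 44°) = 0.5 I₀ · cos²(75°) = 0.03349 I₀.
After rotation:
Unpolarized light through the first polarizer → I₁ = ½ I₀, now polarized at 44°.
Angle between axes 1 and 2: 51°. I₂ = 0.5 I₀ · cos²(51°) = 0.198 I₀.
Ratio = 0.198 / 0.03349 = 5.912.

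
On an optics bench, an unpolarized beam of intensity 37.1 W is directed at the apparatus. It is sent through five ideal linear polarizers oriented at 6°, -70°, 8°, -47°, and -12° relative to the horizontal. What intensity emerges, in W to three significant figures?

Unpolarized light through the first polarizer → I₁ = 37.1 W/2 = 18.55 W, polarized at 6°.
I₂ = I₁ · cos²(76°) = 18.55 · 0.05853 = 1.086 W.
I₃ = I₂ · cos²(78°) = 1.086 · 0.04323 = 0.04693 W.
I₄ = I₃ · cos²(55°) = 0.04693 · 0.329 = 0.01544 W.
I₅ = I₄ · cos²(35°) = 0.01544 · 0.671 = 0.01036 W.

I ≈ 0.0104 W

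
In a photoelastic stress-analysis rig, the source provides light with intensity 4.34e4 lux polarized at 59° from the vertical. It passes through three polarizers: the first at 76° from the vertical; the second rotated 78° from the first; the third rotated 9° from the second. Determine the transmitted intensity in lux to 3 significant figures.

I ≈ 1670 lux

I₁ = 4.34e4 lux · cos²(17°) = 3.969e+04 lux.
I₂ = I₁ · cos²(78°) = 3.969e+04 · 0.04323 = 1716 lux.
I₃ = I₂ · cos²(9°) = 1716 · 0.9755 = 1674 lux.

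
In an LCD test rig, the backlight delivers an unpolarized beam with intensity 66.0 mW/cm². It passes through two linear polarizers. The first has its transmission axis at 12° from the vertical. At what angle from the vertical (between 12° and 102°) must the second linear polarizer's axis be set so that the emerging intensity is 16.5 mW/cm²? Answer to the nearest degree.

Unpolarized light through the first polarizer → I₁ = ½ I₀, now polarized at 12°.
Target fraction: 16.5 / 66.0 mW/cm² = 0.25 of I₀.
Need I₂/I₀ = 0.25, so cos²(θ − 12°) = 0.25 / 0.5 = 0.5.
θ − 12° = arccos(√0.5) = 45.0°, giving θ ≈ 12 + 45.0 = 57.0°.

θ ≈ 57°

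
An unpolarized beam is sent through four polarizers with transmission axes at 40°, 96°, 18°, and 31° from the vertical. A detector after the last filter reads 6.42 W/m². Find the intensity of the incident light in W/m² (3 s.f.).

Unpolarized light through the first polarizer → I₁ = ½ I₀, now polarized at 40°.
I₂ = I₁ cos²(96° − 40°) = 0.5 I₀ · cos²(56°) = 0.1563 I₀.
I₃ = I₂ cos²(18° − 96°) = 0.1563 I₀ · cos²(78°) = 0.006759 I₀.
I₄ = I₃ cos²(31° − 18°) = 0.006759 I₀ · cos²(13°) = 0.006417 I₀.
So 6.42 W/m² = 0.006417 I₀, giving I₀ = 6.42/0.006417 = 1001 W/m².

I₀ ≈ 1000 W/m²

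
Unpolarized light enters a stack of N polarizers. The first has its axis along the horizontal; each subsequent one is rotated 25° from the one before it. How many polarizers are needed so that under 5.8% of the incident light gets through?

N = 12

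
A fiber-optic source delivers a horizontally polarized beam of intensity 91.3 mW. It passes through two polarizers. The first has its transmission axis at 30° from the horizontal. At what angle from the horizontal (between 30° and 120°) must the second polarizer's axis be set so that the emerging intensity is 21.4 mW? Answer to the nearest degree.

By Malus's law, I₁ = I₀ cos²(30° − 0°) = I₀ cos²(30°) = 0.75 I₀.
Target fraction: 21.4 / 91.3 mW = 0.2344 of I₀.
Need I₂/I₀ = 0.2344, so cos²(θ − 30°) = 0.2344 / 0.75 = 0.3125.
θ − 30° = arccos(√0.3125) = 56.0°, giving θ ≈ 30 + 56.0 = 86.0°.

θ ≈ 86°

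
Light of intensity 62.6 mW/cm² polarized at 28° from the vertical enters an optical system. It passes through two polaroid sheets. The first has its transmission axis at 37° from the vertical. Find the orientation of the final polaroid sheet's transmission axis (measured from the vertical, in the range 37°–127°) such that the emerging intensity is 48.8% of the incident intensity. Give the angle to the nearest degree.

θ ≈ 82°

I₁ = I₀ cos²(37° − 28°) = I₀ cos²(9°) = 0.9755 I₀.
Need I₂/I₀ = 0.488, so cos²(θ − 37°) = 0.488 / 0.9755 = 0.5002.
θ − 37° = arccos(√0.5002) = 45.0°, giving θ ≈ 37 + 45.0 = 82.0°.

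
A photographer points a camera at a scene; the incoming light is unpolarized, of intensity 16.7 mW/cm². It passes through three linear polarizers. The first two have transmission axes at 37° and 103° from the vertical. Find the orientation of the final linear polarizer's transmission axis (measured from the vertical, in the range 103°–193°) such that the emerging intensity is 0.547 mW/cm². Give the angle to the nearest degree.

θ ≈ 154°

Unpolarized light through the first polarizer → I₁ = ½ I₀, now polarized at 37°.
I₂ = I₁ cos²(103° − 37°) = 0.5 I₀ · cos²(66°) = 0.08272 I₀.
Target fraction: 0.547 / 16.7 mW/cm² = 0.03275 of I₀.
Need I₃/I₀ = 0.03275, so cos²(θ − 103°) = 0.03275 / 0.08272 = 0.396.
θ − 103° = arccos(√0.396) = 51.0°, giving θ ≈ 103 + 51.0 = 154.0°.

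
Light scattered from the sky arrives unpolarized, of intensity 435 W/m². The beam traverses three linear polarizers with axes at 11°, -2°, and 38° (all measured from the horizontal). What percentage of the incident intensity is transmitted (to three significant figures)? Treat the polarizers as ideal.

Unpolarized light through the first polarizer → I₁ = 435 W/m²/2 = 217.5 W/m², polarized at 11°.
I₂ = I₁ · cos²(13°) = 217.5 · 0.9494 = 206.5 W/m².
I₃ = I₂ · cos²(40°) = 206.5 · 0.5868 = 121.2 W/m².
That is 27.86% of the incident intensity.

≈ 27.9%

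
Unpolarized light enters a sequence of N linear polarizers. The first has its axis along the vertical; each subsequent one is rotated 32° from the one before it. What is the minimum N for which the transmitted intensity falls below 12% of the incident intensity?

First polarizer halves the unpolarized light: factor 1/2.
Each further stage multiplies by cos²(32°) = 0.7192.
After N polarizers: T = 0.5·0.7192^(N−1). Require T < 0.12 ⇒ N−1 > ln(0.12/0.5)/ln(0.7192) = 4.33, so N−1 ≥ 5 and N = 6.
Check: N=6 gives T = 0.0962 < 0.12; N=5 gives T = 0.1338.

N = 6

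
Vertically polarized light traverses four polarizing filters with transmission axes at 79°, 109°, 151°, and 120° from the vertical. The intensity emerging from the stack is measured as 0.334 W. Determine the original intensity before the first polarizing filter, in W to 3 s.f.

I₁ = I₀ cos²(79° − 0°) = I₀ cos²(79°) = 0.03641 I₀.
I₂ = I₁ cos²(109° − 79°) = 0.03641 I₀ · cos²(30°) = 0.02731 I₀.
I₃ = I₂ cos²(151° − 109°) = 0.02731 I₀ · cos²(42°) = 0.01508 I₀.
I₄ = I₃ cos²(120° − 151°) = 0.01508 I₀ · cos²(31°) = 0.01108 I₀.
So 0.334 W = 0.01108 I₀, giving I₀ = 0.334/0.01108 = 30.14 W.

I₀ ≈ 30.1 W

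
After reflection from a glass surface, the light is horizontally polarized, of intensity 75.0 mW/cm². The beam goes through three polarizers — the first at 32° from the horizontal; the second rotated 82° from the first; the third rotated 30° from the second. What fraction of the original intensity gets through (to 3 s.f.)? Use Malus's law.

I/I₀ ≈ 0.0104

By Malus's law, I₁ = 75.0 mW/cm² · cos²(32°) = 53.94 mW/cm².
I₂ = I₁ · cos²(82°) = 53.94 · 0.01937 = 1.045 mW/cm².
I₃ = I₂ · cos²(30°) = 1.045 · 0.75 = 0.7836 mW/cm².
Transmitted fraction = 0.01045.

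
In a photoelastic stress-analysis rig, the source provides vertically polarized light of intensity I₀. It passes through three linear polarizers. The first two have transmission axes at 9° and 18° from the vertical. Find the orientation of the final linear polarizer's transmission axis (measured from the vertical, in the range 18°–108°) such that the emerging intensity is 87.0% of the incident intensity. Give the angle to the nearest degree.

θ ≈ 35°

I₁ = I₀ cos²(9° − 0°) = I₀ cos²(9°) = 0.9755 I₀.
I₂ = I₁ cos²(18° − 9°) = 0.9755 I₀ · cos²(9°) = 0.9517 I₀.
Need I₃/I₀ = 0.87, so cos²(θ − 18°) = 0.87 / 0.9517 = 0.9142.
θ − 18° = arccos(√0.9142) = 17.0°, giving θ ≈ 18 + 17.0 = 35.0°.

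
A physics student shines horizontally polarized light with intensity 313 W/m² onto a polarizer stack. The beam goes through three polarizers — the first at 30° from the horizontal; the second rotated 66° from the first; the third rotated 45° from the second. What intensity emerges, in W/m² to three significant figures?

By Malus's law, I₁ = 313 W/m² · cos²(30°) = 234.8 W/m².
I₂ = I₁ · cos²(66°) = 234.8 · 0.1654 = 38.84 W/m².
I₃ = I₂ · cos²(45°) = 38.84 · 0.5 = 19.42 W/m².

I ≈ 19.4 W/m²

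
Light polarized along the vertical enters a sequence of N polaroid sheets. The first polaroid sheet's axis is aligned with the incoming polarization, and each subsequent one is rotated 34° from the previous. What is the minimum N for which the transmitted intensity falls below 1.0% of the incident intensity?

N = 14

First polarizer is aligned with the polarization: full transmission.
Each further stage multiplies by cos²(34°) = 0.6873.
After N polarizers: T = 0.6873^(N−1). Require T < 0.010 ⇒ N−1 > ln(0.010)/ln(0.6873) = 12.28, so N−1 ≥ 13 and N = 14.
Check: N=14 gives T = 0.007637 < 0.010; N=13 gives T = 0.01111.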